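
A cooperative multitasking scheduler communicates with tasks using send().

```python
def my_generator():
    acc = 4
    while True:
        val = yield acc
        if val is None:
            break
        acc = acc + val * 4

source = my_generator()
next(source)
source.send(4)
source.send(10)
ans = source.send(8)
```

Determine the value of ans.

Step 1: next() -> yield acc=4.
Step 2: send(4) -> val=4, acc = 4 + 4*4 = 20, yield 20.
Step 3: send(10) -> val=10, acc = 20 + 10*4 = 60, yield 60.
Step 4: send(8) -> val=8, acc = 60 + 8*4 = 92, yield 92.
Therefore ans = 92.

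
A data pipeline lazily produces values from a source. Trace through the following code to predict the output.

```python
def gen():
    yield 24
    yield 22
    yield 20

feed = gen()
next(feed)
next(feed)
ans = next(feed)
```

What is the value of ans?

Step 1: gen() creates a generator.
Step 2: next(feed) yields 24 (consumed and discarded).
Step 3: next(feed) yields 22 (consumed and discarded).
Step 4: next(feed) yields 20, assigned to ans.
Therefore ans = 20.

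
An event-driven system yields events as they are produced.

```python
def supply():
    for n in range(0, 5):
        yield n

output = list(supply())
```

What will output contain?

Step 1: The generator yields each value from range(0, 5).
Step 2: list() consumes all yields: [0, 1, 2, 3, 4].
Therefore output = [0, 1, 2, 3, 4].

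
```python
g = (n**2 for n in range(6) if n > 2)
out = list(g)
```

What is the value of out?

Step 1: For range(6), keep n > 2, then square:
  n=0: 0 <= 2, excluded
  n=1: 1 <= 2, excluded
  n=2: 2 <= 2, excluded
  n=3: 3 > 2, yield 3**2 = 9
  n=4: 4 > 2, yield 4**2 = 16
  n=5: 5 > 2, yield 5**2 = 25
Therefore out = [9, 16, 25].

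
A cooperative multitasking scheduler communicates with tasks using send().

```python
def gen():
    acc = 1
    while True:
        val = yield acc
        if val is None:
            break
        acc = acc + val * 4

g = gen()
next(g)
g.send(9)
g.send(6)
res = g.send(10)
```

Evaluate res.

Step 1: next() -> yield acc=1.
Step 2: send(9) -> val=9, acc = 1 + 9*4 = 37, yield 37.
Step 3: send(6) -> val=6, acc = 37 + 6*4 = 61, yield 61.
Step 4: send(10) -> val=10, acc = 61 + 10*4 = 101, yield 101.
Therefore res = 101.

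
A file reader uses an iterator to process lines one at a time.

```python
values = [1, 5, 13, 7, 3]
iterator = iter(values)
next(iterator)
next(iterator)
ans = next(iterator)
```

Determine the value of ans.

Step 1: Create iterator over [1, 5, 13, 7, 3].
Step 2: next() consumes 1.
Step 3: next() consumes 5.
Step 4: next() returns 13.
Therefore ans = 13.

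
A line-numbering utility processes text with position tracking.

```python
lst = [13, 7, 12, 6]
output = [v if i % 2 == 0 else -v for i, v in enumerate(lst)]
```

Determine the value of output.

Step 1: For each (i, v), keep v if i is even, negate if odd:
  i=0 (even): keep 13
  i=1 (odd): negate to -7
  i=2 (even): keep 12
  i=3 (odd): negate to -6
Therefore output = [13, -7, 12, -6].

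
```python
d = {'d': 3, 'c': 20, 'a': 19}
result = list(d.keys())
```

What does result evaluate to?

Step 1: d.keys() returns the dictionary keys in insertion order.
Therefore result = ['d', 'c', 'a'].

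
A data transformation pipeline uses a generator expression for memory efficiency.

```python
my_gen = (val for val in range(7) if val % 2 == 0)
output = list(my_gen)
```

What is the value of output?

Step 1: Filter range(7) keeping only even values:
  val=0: even, included
  val=1: odd, excluded
  val=2: even, included
  val=3: odd, excluded
  val=4: even, included
  val=5: odd, excluded
  val=6: even, included
Therefore output = [0, 2, 4, 6].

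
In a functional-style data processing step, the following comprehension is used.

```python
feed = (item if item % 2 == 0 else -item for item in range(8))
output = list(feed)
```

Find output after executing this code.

Step 1: For each item in range(8), yield item if even, else -item:
  item=0: even, yield 0
  item=1: odd, yield -1
  item=2: even, yield 2
  item=3: odd, yield -3
  item=4: even, yield 4
  item=5: odd, yield -5
  item=6: even, yield 6
  item=7: odd, yield -7
Therefore output = [0, -1, 2, -3, 4, -5, 6, -7].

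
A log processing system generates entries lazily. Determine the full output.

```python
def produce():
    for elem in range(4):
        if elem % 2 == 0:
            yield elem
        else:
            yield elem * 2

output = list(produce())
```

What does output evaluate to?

Step 1: For each elem in range(4), yield elem if even, else elem*2:
  elem=0 (even): yield 0
  elem=1 (odd): yield 1*2 = 2
  elem=2 (even): yield 2
  elem=3 (odd): yield 3*2 = 6
Therefore output = [0, 2, 2, 6].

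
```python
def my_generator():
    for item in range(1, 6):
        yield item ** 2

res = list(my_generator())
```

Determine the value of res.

Step 1: For each item in range(1, 6), yield item**2:
  item=1: yield 1**2 = 1
  item=2: yield 2**2 = 4
  item=3: yield 3**2 = 9
  item=4: yield 4**2 = 16
  item=5: yield 5**2 = 25
Therefore res = [1, 4, 9, 16, 25].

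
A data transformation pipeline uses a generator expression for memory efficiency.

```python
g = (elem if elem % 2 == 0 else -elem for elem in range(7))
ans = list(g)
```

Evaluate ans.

Step 1: For each elem in range(7), yield elem if even, else -elem:
  elem=0: even, yield 0
  elem=1: odd, yield -1
  elem=2: even, yield 2
  elem=3: odd, yield -3
  elem=4: even, yield 4
  elem=5: odd, yield -5
  elem=6: even, yield 6
Therefore ans = [0, -1, 2, -3, 4, -5, 6].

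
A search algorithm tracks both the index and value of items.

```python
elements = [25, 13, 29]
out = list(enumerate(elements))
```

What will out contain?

Step 1: enumerate pairs each element with its index:
  (0, 25)
  (1, 13)
  (2, 29)
Therefore out = [(0, 25), (1, 13), (2, 29)].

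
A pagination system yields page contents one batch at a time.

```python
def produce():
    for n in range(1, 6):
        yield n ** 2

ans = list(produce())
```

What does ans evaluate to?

Step 1: For each n in range(1, 6), yield n**2:
  n=1: yield 1**2 = 1
  n=2: yield 2**2 = 4
  n=3: yield 3**2 = 9
  n=4: yield 4**2 = 16
  n=5: yield 5**2 = 25
Therefore ans = [1, 4, 9, 16, 25].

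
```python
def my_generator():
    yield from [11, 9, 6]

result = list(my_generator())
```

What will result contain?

Step 1: yield from delegates to the iterable, yielding each element.
Step 2: Collected values: [11, 9, 6].
Therefore result = [11, 9, 6].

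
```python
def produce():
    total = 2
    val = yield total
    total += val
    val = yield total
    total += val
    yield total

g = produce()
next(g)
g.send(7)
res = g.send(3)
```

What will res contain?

Step 1: next() -> yield total=2.
Step 2: send(7) -> val=7, total = 2+7 = 9, yield 9.
Step 3: send(3) -> val=3, total = 9+3 = 12, yield 12.
Therefore res = 12.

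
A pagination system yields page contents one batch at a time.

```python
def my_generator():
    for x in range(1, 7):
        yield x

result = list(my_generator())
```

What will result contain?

Step 1: The generator yields each value from range(1, 7).
Step 2: list() consumes all yields: [1, 2, 3, 4, 5, 6].
Therefore result = [1, 2, 3, 4, 5, 6].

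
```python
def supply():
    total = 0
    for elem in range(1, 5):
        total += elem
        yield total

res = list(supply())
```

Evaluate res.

Step 1: Generator accumulates running sum:
  elem=1: total = 1, yield 1
  elem=2: total = 3, yield 3
  elem=3: total = 6, yield 6
  elem=4: total = 10, yield 10
Therefore res = [1, 3, 6, 10].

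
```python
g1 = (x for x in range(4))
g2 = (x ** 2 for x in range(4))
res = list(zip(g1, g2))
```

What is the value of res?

Step 1: g1 produces [0, 1, 2, 3].
Step 2: g2 produces [0, 1, 4, 9].
Step 3: zip pairs them: [(0, 0), (1, 1), (2, 4), (3, 9)].
Therefore res = [(0, 0), (1, 1), (2, 4), (3, 9)].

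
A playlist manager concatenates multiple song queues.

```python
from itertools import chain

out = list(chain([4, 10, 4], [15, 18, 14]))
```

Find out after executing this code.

Step 1: chain() concatenates iterables: [4, 10, 4] + [15, 18, 14].
Therefore out = [4, 10, 4, 15, 18, 14].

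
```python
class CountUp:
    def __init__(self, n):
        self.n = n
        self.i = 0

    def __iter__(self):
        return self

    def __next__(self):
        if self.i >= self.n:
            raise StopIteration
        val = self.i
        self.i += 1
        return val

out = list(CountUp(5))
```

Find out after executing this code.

Step 1: CountUp(5) creates an iterator counting 0 to 4.
Step 2: list() consumes all values: [0, 1, 2, 3, 4].
Therefore out = [0, 1, 2, 3, 4].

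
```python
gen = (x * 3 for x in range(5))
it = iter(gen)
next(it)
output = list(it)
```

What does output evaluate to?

Step 1: Generator produces [0, 3, 6, 9, 12].
Step 2: next(it) consumes first element (0).
Step 3: list(it) collects remaining: [3, 6, 9, 12].
Therefore output = [3, 6, 9, 12].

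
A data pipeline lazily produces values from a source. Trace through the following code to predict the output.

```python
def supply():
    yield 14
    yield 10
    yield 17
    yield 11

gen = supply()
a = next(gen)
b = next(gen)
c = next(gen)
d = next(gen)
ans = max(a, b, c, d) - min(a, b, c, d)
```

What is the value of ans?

Step 1: Create generator and consume all values:
  a = next(gen) = 14
  b = next(gen) = 10
  c = next(gen) = 17
  d = next(gen) = 11
Step 2: max = 17, min = 10, ans = 17 - 10 = 7.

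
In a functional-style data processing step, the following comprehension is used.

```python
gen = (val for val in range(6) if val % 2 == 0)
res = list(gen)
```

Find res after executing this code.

Step 1: Filter range(6) keeping only even values:
  val=0: even, included
  val=1: odd, excluded
  val=2: even, included
  val=3: odd, excluded
  val=4: even, included
  val=5: odd, excluded
Therefore res = [0, 2, 4].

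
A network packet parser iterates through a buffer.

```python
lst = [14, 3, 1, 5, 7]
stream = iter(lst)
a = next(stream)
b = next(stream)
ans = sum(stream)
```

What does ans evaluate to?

Step 1: Create iterator over [14, 3, 1, 5, 7].
Step 2: a = next() = 14, b = next() = 3.
Step 3: sum() of remaining [1, 5, 7] = 13.
Therefore ans = 13.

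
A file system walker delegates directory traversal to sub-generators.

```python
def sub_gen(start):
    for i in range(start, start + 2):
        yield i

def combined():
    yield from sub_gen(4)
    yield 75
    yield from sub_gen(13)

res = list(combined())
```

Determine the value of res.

Step 1: combined() delegates to sub_gen(4):
  yield 4
  yield 5
Step 2: yield 75
Step 3: Delegates to sub_gen(13):
  yield 13
  yield 14
Therefore res = [4, 5, 75, 13, 14].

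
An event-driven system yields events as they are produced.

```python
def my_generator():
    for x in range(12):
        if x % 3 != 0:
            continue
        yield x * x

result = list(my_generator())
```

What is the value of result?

Step 1: Only yield x**2 when x is divisible by 3:
  x=0: 0 % 3 == 0, yield 0**2 = 0
  x=3: 3 % 3 == 0, yield 3**2 = 9
  x=6: 6 % 3 == 0, yield 6**2 = 36
  x=9: 9 % 3 == 0, yield 9**2 = 81
Therefore result = [0, 9, 36, 81].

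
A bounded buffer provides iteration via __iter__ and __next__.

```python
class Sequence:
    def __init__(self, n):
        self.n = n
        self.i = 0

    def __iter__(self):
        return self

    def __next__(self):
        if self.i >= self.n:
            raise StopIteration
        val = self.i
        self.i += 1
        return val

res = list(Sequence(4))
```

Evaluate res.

Step 1: Sequence(4) creates an iterator counting 0 to 3.
Step 2: list() consumes all values: [0, 1, 2, 3].
Therefore res = [0, 1, 2, 3].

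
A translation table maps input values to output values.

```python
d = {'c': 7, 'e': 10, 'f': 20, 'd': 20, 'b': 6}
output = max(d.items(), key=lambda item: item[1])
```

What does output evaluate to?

Step 1: Find item with maximum value:
  ('c', 7)
  ('e', 10)
  ('f', 20)
  ('d', 20)
  ('b', 6)
Step 2: Maximum value is 20 at key 'f'.
Therefore output = ('f', 20).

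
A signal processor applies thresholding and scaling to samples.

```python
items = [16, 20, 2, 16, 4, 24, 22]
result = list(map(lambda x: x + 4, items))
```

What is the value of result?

Step 1: Apply lambda x: x + 4 to each element:
  16 -> 20
  20 -> 24
  2 -> 6
  16 -> 20
  4 -> 8
  24 -> 28
  22 -> 26
Therefore result = [20, 24, 6, 20, 8, 28, 26].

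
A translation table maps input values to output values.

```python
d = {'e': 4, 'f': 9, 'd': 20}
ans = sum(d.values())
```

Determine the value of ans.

Step 1: d.values() = [4, 9, 20].
Step 2: sum = 33.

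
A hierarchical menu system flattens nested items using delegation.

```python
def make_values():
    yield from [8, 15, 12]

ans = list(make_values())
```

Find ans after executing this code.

Step 1: yield from delegates to the iterable, yielding each element.
Step 2: Collected values: [8, 15, 12].
Therefore ans = [8, 15, 12].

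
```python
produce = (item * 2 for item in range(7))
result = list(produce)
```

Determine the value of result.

Step 1: For each item in range(7), compute item*2:
  item=0: 0*2 = 0
  item=1: 1*2 = 2
  item=2: 2*2 = 4
  item=3: 3*2 = 6
  item=4: 4*2 = 8
  item=5: 5*2 = 10
  item=6: 6*2 = 12
Therefore result = [0, 2, 4, 6, 8, 10, 12].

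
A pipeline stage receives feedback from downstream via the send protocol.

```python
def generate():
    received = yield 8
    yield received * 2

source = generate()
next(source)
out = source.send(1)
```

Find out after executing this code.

Step 1: next(source) advances to first yield, producing 8.
Step 2: send(1) resumes, received = 1.
Step 3: yield received * 2 = 1 * 2 = 2.
Therefore out = 2.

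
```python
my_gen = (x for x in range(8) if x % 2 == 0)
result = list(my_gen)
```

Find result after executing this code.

Step 1: Filter range(8) keeping only even values:
  x=0: even, included
  x=1: odd, excluded
  x=2: even, included
  x=3: odd, excluded
  x=4: even, included
  x=5: odd, excluded
  x=6: even, included
  x=7: odd, excluded
Therefore result = [0, 2, 4, 6].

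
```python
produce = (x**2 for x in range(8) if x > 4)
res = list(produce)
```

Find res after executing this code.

Step 1: For range(8), keep x > 4, then square:
  x=0: 0 <= 4, excluded
  x=1: 1 <= 4, excluded
  x=2: 2 <= 4, excluded
  x=3: 3 <= 4, excluded
  x=4: 4 <= 4, excluded
  x=5: 5 > 4, yield 5**2 = 25
  x=6: 6 > 4, yield 6**2 = 36
  x=7: 7 > 4, yield 7**2 = 49
Therefore res = [25, 36, 49].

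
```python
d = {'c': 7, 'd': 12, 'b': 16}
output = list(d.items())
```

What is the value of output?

Step 1: d.items() returns (key, value) pairs in insertion order.
Therefore output = [('c', 7), ('d', 12), ('b', 16)].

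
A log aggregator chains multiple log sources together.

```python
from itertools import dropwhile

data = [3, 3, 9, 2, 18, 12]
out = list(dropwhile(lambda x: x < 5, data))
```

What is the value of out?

Step 1: dropwhile drops elements while < 5:
  3 < 5: dropped
  3 < 5: dropped
  9: kept (dropping stopped)
Step 2: Remaining elements kept regardless of condition.
Therefore out = [9, 2, 18, 12].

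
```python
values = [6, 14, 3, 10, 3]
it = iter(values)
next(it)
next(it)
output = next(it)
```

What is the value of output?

Step 1: Create iterator over [6, 14, 3, 10, 3].
Step 2: next() consumes 6.
Step 3: next() consumes 14.
Step 4: next() returns 3.
Therefore output = 3.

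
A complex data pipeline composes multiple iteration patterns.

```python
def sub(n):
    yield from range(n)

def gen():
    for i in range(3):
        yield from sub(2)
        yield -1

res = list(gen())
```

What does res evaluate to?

Step 1: For each i in range(3):
  i=0: yield from sub(2) -> [0, 1], then yield -1
  i=1: yield from sub(2) -> [0, 1], then yield -1
  i=2: yield from sub(2) -> [0, 1], then yield -1
Therefore res = [0, 1, -1, 0, 1, -1, 0, 1, -1].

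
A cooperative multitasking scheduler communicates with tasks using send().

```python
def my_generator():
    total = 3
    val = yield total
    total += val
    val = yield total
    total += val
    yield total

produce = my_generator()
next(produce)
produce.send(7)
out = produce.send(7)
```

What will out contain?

Step 1: next() -> yield total=3.
Step 2: send(7) -> val=7, total = 3+7 = 10, yield 10.
Step 3: send(7) -> val=7, total = 10+7 = 17, yield 17.
Therefore out = 17.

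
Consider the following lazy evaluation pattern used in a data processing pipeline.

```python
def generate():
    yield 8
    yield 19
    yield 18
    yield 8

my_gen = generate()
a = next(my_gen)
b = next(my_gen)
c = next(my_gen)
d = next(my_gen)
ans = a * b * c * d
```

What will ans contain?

Step 1: Create generator and consume all values:
  a = next(my_gen) = 8
  b = next(my_gen) = 19
  c = next(my_gen) = 18
  d = next(my_gen) = 8
Step 2: ans = 8 * 19 * 18 * 8 = 21888.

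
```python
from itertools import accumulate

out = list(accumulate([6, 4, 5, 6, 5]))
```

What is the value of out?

Step 1: accumulate computes running sums:
  + 6 = 6
  + 4 = 10
  + 5 = 15
  + 6 = 21
  + 5 = 26
Therefore out = [6, 10, 15, 21, 26].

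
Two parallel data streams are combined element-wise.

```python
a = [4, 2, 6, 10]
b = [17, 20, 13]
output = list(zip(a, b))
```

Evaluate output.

Step 1: zip stops at shortest (len(a)=4, len(b)=3):
  Index 0: (4, 17)
  Index 1: (2, 20)
  Index 2: (6, 13)
Step 2: Last element of a (10) has no pair, dropped.
Therefore output = [(4, 17), (2, 20), (6, 13)].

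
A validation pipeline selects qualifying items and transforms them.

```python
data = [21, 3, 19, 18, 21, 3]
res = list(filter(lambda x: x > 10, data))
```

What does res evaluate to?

Step 1: Filter elements > 10:
  21: kept
  3: removed
  19: kept
  18: kept
  21: kept
  3: removed
Therefore res = [21, 19, 18, 21].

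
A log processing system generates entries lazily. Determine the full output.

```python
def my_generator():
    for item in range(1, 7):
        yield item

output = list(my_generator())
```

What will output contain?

Step 1: The generator yields each value from range(1, 7).
Step 2: list() consumes all yields: [1, 2, 3, 4, 5, 6].
Therefore output = [1, 2, 3, 4, 5, 6].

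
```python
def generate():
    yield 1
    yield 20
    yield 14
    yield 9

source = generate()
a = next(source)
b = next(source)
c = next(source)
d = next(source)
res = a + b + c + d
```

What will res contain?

Step 1: Create generator and consume all values:
  a = next(source) = 1
  b = next(source) = 20
  c = next(source) = 14
  d = next(source) = 9
Step 2: res = 1 + 20 + 14 + 9 = 44.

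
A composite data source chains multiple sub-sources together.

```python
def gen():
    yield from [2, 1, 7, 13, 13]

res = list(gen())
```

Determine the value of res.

Step 1: yield from delegates to the iterable, yielding each element.
Step 2: Collected values: [2, 1, 7, 13, 13].
Therefore res = [2, 1, 7, 13, 13].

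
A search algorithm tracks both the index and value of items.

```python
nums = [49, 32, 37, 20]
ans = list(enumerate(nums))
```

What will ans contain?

Step 1: enumerate pairs each element with its index:
  (0, 49)
  (1, 32)
  (2, 37)
  (3, 20)
Therefore ans = [(0, 49), (1, 32), (2, 37), (3, 20)].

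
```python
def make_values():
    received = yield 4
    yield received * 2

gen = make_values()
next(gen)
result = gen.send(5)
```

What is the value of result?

Step 1: next(gen) advances to first yield, producing 4.
Step 2: send(5) resumes, received = 5.
Step 3: yield received * 2 = 5 * 2 = 10.
Therefore result = 10.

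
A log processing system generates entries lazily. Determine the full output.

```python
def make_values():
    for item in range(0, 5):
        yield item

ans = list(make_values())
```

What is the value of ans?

Step 1: The generator yields each value from range(0, 5).
Step 2: list() consumes all yields: [0, 1, 2, 3, 4].
Therefore ans = [0, 1, 2, 3, 4].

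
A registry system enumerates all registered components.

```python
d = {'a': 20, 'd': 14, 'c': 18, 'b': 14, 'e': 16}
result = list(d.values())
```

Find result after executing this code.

Step 1: d.values() returns the dictionary values in insertion order.
Therefore result = [20, 14, 18, 14, 16].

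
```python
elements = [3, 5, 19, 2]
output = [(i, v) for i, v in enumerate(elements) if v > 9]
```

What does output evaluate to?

Step 1: Filter enumerate([3, 5, 19, 2]) keeping v > 9:
  (0, 3): 3 <= 9, excluded
  (1, 5): 5 <= 9, excluded
  (2, 19): 19 > 9, included
  (3, 2): 2 <= 9, excluded
Therefore output = [(2, 19)].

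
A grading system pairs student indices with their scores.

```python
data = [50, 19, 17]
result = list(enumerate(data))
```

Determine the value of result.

Step 1: enumerate pairs each element with its index:
  (0, 50)
  (1, 19)
  (2, 17)
Therefore result = [(0, 50), (1, 19), (2, 17)].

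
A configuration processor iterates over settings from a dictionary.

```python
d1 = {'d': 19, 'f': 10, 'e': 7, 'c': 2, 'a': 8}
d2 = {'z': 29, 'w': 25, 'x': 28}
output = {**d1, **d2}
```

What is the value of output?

Step 1: Merge d1 and d2 (d2 values override on key conflicts).
Step 2: d1 has keys ['d', 'f', 'e', 'c', 'a'], d2 has keys ['z', 'w', 'x'].
Therefore output = {'d': 19, 'f': 10, 'e': 7, 'c': 2, 'a': 8, 'z': 29, 'w': 25, 'x': 28}.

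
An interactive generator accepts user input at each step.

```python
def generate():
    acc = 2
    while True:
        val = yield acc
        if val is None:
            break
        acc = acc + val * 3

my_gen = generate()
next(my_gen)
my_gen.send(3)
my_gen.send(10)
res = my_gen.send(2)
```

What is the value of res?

Step 1: next() -> yield acc=2.
Step 2: send(3) -> val=3, acc = 2 + 3*3 = 11, yield 11.
Step 3: send(10) -> val=10, acc = 11 + 10*3 = 41, yield 41.
Step 4: send(2) -> val=2, acc = 41 + 2*3 = 47, yield 47.
Therefore res = 47.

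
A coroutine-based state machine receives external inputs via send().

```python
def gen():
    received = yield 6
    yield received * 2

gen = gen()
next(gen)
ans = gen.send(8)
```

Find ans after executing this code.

Step 1: next(gen) advances to first yield, producing 6.
Step 2: send(8) resumes, received = 8.
Step 3: yield received * 2 = 8 * 2 = 16.
Therefore ans = 16.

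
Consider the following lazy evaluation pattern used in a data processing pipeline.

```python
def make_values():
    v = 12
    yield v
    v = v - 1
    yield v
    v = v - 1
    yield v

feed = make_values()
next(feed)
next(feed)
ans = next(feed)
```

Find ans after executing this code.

Step 1: Trace through generator execution:
  Yield 1: v starts at 12, yield 12
  Yield 2: v = 12 - 1 = 11, yield 11
  Yield 3: v = 11 - 1 = 10, yield 10
Step 2: First next() gets 12, second next() gets the second value, third next() yields 10.
Therefore ans = 10.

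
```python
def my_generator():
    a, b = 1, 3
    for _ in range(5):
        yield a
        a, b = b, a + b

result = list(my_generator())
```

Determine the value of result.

Step 1: Fibonacci-like sequence starting with a=1, b=3:
  Iteration 1: yield a=1, then a,b = 3,4
  Iteration 2: yield a=3, then a,b = 4,7
  Iteration 3: yield a=4, then a,b = 7,11
  Iteration 4: yield a=7, then a,b = 11,18
  Iteration 5: yield a=11, then a,b = 18,29
Therefore result = [1, 3, 4, 7, 11].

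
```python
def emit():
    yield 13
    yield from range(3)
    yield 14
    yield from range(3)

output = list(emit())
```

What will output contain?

Step 1: Trace yields in order:
  yield 13
  yield 0
  yield 1
  yield 2
  yield 14
  yield 0
  yield 1
  yield 2
Therefore output = [13, 0, 1, 2, 14, 0, 1, 2].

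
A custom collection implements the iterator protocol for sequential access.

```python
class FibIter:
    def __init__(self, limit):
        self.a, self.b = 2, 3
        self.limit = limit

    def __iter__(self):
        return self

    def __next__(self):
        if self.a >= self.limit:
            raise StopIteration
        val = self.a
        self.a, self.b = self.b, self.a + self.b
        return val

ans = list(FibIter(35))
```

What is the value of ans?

Step 1: Fibonacci-like sequence (a=2, b=3) until >= 35:
  Yield 2, then a,b = 3,5
  Yield 3, then a,b = 5,8
  Yield 5, then a,b = 8,13
  Yield 8, then a,b = 13,21
  Yield 13, then a,b = 21,34
  Yield 21, then a,b = 34,55
  Yield 34, then a,b = 55,89
Step 2: 55 >= 35, stop.
Therefore ans = [2, 3, 5, 8, 13, 21, 34].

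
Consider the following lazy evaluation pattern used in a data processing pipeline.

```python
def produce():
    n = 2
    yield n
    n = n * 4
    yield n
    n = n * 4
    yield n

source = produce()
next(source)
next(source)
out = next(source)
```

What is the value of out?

Step 1: Trace through generator execution:
  Yield 1: n starts at 2, yield 2
  Yield 2: n = 2 * 4 = 8, yield 8
  Yield 3: n = 8 * 4 = 32, yield 32
Step 2: First next() gets 2, second next() gets the second value, third next() yields 32.
Therefore out = 32.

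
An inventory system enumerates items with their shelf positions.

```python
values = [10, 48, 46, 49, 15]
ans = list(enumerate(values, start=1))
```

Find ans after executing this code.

Step 1: enumerate with start=1:
  (1, 10)
  (2, 48)
  (3, 46)
  (4, 49)
  (5, 15)
Therefore ans = [(1, 10), (2, 48), (3, 46), (4, 49), (5, 15)].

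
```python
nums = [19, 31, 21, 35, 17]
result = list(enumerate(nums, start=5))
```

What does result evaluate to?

Step 1: enumerate with start=5:
  (5, 19)
  (6, 31)
  (7, 21)
  (8, 35)
  (9, 17)
Therefore result = [(5, 19), (6, 31), (7, 21), (8, 35), (9, 17)].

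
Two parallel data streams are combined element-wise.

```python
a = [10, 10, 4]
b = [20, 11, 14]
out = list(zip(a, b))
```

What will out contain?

Step 1: zip pairs elements at same index:
  Index 0: (10, 20)
  Index 1: (10, 11)
  Index 2: (4, 14)
Therefore out = [(10, 20), (10, 11), (4, 14)].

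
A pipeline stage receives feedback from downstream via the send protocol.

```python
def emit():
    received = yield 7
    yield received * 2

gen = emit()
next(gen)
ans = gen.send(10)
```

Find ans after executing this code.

Step 1: next(gen) advances to first yield, producing 7.
Step 2: send(10) resumes, received = 10.
Step 3: yield received * 2 = 10 * 2 = 20.
Therefore ans = 20.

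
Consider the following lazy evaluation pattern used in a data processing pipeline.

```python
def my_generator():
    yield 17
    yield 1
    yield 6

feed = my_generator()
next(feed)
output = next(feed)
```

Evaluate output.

Step 1: my_generator() creates a generator.
Step 2: next(feed) yields 17 (consumed and discarded).
Step 3: next(feed) yields 1, assigned to output.
Therefore output = 1.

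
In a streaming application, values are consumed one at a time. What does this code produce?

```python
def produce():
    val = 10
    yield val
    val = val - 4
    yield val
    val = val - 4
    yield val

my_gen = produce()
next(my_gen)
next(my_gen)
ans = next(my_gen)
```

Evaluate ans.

Step 1: Trace through generator execution:
  Yield 1: val starts at 10, yield 10
  Yield 2: val = 10 - 4 = 6, yield 6
  Yield 3: val = 6 - 4 = 2, yield 2
Step 2: First next() gets 10, second next() gets the second value, third next() yields 2.
Therefore ans = 2.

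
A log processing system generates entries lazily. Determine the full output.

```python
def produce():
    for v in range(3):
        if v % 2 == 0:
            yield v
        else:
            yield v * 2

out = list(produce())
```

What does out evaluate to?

Step 1: For each v in range(3), yield v if even, else v*2:
  v=0 (even): yield 0
  v=1 (odd): yield 1*2 = 2
  v=2 (even): yield 2
Therefore out = [0, 2, 2].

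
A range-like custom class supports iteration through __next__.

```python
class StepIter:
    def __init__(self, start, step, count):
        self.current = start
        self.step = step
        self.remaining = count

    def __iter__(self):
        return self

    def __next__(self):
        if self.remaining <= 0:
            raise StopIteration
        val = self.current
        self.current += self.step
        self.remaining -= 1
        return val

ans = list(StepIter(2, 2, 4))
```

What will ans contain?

Step 1: StepIter starts at 2, increments by 2, for 4 steps:
  Yield 2, then current += 2
  Yield 4, then current += 2
  Yield 6, then current += 2
  Yield 8, then current += 2
Therefore ans = [2, 4, 6, 8].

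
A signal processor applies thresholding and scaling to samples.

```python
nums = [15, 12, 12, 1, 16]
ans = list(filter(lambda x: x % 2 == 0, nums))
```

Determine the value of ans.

Step 1: Filter elements divisible by 2:
  15 % 2 = 1: removed
  12 % 2 = 0: kept
  12 % 2 = 0: kept
  1 % 2 = 1: removed
  16 % 2 = 0: kept
Therefore ans = [12, 12, 16].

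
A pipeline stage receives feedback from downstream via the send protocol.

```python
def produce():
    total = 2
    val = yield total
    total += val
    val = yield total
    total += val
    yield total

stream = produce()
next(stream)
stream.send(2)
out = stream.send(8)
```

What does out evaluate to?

Step 1: next() -> yield total=2.
Step 2: send(2) -> val=2, total = 2+2 = 4, yield 4.
Step 3: send(8) -> val=8, total = 4+8 = 12, yield 12.
Therefore out = 12.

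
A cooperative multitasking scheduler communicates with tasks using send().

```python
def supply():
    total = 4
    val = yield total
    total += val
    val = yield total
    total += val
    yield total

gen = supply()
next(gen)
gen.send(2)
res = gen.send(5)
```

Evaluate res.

Step 1: next() -> yield total=4.
Step 2: send(2) -> val=2, total = 4+2 = 6, yield 6.
Step 3: send(5) -> val=5, total = 6+5 = 11, yield 11.
Therefore res = 11.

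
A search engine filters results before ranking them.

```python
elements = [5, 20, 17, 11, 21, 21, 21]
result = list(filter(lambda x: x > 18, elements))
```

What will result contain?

Step 1: Filter elements > 18:
  5: removed
  20: kept
  17: removed
  11: removed
  21: kept
  21: kept
  21: kept
Therefore result = [20, 21, 21, 21].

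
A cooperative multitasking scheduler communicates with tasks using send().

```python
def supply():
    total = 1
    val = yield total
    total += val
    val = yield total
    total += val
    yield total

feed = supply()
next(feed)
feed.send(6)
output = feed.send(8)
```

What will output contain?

Step 1: next() -> yield total=1.
Step 2: send(6) -> val=6, total = 1+6 = 7, yield 7.
Step 3: send(8) -> val=8, total = 7+8 = 15, yield 15.
Therefore output = 15.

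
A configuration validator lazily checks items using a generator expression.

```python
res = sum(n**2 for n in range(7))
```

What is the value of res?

Step 1: Compute n**2 for each n in range(7):
  n=0: 0**2 = 0
  n=1: 1**2 = 1
  n=2: 2**2 = 4
  n=3: 3**2 = 9
  n=4: 4**2 = 16
  n=5: 5**2 = 25
  n=6: 6**2 = 36
Step 2: sum = 0 + 1 + 4 + 9 + 16 + 25 + 36 = 91.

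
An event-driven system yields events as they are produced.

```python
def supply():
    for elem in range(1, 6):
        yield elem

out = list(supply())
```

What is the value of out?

Step 1: The generator yields each value from range(1, 6).
Step 2: list() consumes all yields: [1, 2, 3, 4, 5].
Therefore out = [1, 2, 3, 4, 5].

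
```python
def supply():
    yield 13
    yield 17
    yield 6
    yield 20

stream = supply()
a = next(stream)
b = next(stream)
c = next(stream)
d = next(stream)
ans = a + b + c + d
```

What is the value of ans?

Step 1: Create generator and consume all values:
  a = next(stream) = 13
  b = next(stream) = 17
  c = next(stream) = 6
  d = next(stream) = 20
Step 2: ans = 13 + 17 + 6 + 20 = 56.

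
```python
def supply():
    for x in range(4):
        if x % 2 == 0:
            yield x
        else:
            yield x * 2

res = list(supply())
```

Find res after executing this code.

Step 1: For each x in range(4), yield x if even, else x*2:
  x=0 (even): yield 0
  x=1 (odd): yield 1*2 = 2
  x=2 (even): yield 2
  x=3 (odd): yield 3*2 = 6
Therefore res = [0, 2, 2, 6].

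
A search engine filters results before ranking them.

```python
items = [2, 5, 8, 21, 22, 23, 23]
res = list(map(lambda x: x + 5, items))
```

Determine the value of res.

Step 1: Apply lambda x: x + 5 to each element:
  2 -> 7
  5 -> 10
  8 -> 13
  21 -> 26
  22 -> 27
  23 -> 28
  23 -> 28
Therefore res = [7, 10, 13, 26, 27, 28, 28].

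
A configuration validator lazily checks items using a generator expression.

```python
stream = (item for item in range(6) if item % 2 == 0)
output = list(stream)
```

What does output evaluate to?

Step 1: Filter range(6) keeping only even values:
  item=0: even, included
  item=1: odd, excluded
  item=2: even, included
  item=3: odd, excluded
  item=4: even, included
  item=5: odd, excluded
Therefore output = [0, 2, 4].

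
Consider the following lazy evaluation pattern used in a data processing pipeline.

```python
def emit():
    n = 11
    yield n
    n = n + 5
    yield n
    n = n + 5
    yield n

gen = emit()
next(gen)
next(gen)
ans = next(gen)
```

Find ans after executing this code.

Step 1: Trace through generator execution:
  Yield 1: n starts at 11, yield 11
  Yield 2: n = 11 + 5 = 16, yield 16
  Yield 3: n = 16 + 5 = 21, yield 21
Step 2: First next() gets 11, second next() gets the second value, third next() yields 21.
Therefore ans = 21.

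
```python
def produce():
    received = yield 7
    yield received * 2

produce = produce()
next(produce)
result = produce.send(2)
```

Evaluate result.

Step 1: next(produce) advances to first yield, producing 7.
Step 2: send(2) resumes, received = 2.
Step 3: yield received * 2 = 2 * 2 = 4.
Therefore result = 4.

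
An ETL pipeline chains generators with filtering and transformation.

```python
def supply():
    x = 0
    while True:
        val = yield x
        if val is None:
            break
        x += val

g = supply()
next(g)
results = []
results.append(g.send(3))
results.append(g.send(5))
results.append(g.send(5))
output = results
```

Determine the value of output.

Step 1: next(g) -> yield 0.
Step 2: send(3) -> x = 3, yield 3.
Step 3: send(5) -> x = 8, yield 8.
Step 4: send(5) -> x = 13, yield 13.
Therefore output = [3, 8, 13].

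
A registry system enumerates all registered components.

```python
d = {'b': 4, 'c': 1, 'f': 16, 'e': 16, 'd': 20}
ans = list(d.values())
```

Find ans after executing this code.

Step 1: d.values() returns the dictionary values in insertion order.
Therefore ans = [4, 1, 16, 16, 20].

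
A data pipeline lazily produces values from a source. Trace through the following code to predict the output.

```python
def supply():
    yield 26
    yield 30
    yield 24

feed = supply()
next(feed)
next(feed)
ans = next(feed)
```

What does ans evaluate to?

Step 1: supply() creates a generator.
Step 2: next(feed) yields 26 (consumed and discarded).
Step 3: next(feed) yields 30 (consumed and discarded).
Step 4: next(feed) yields 24, assigned to ans.
Therefore ans = 24.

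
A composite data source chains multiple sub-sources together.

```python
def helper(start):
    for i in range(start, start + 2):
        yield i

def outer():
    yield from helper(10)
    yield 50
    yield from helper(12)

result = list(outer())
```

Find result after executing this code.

Step 1: outer() delegates to helper(10):
  yield 10
  yield 11
Step 2: yield 50
Step 3: Delegates to helper(12):
  yield 12
  yield 13
Therefore result = [10, 11, 50, 12, 13].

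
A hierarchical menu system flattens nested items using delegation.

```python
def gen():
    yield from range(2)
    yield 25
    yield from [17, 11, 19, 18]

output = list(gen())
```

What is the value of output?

Step 1: Trace yields in order:
  yield 0
  yield 1
  yield 25
  yield 17
  yield 11
  yield 19
  yield 18
Therefore output = [0, 1, 25, 17, 11, 19, 18].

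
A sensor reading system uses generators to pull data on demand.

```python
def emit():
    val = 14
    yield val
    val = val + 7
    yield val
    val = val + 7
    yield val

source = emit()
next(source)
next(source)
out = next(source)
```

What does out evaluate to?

Step 1: Trace through generator execution:
  Yield 1: val starts at 14, yield 14
  Yield 2: val = 14 + 7 = 21, yield 21
  Yield 3: val = 21 + 7 = 28, yield 28
Step 2: First next() gets 14, second next() gets the second value, third next() yields 28.
Therefore out = 28.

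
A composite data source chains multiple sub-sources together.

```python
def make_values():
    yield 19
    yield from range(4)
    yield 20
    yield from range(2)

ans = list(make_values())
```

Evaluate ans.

Step 1: Trace yields in order:
  yield 19
  yield 0
  yield 1
  yield 2
  yield 3
  yield 20
  yield 0
  yield 1
Therefore ans = [19, 0, 1, 2, 3, 20, 0, 1].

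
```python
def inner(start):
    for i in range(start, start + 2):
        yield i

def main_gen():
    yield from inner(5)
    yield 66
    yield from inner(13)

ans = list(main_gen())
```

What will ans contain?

Step 1: main_gen() delegates to inner(5):
  yield 5
  yield 6
Step 2: yield 66
Step 3: Delegates to inner(13):
  yield 13
  yield 14
Therefore ans = [5, 6, 66, 13, 14].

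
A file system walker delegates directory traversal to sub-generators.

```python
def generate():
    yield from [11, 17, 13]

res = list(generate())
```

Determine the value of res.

Step 1: yield from delegates to the iterable, yielding each element.
Step 2: Collected values: [11, 17, 13].
Therefore res = [11, 17, 13].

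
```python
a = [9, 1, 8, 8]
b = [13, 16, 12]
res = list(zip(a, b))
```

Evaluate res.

Step 1: zip stops at shortest (len(a)=4, len(b)=3):
  Index 0: (9, 13)
  Index 1: (1, 16)
  Index 2: (8, 12)
Step 2: Last element of a (8) has no pair, dropped.
Therefore res = [(9, 13), (1, 16), (8, 12)].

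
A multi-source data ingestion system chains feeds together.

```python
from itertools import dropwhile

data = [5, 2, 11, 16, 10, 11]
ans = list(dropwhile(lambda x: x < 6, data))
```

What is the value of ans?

Step 1: dropwhile drops elements while < 6:
  5 < 6: dropped
  2 < 6: dropped
  11: kept (dropping stopped)
Step 2: Remaining elements kept regardless of condition.
Therefore ans = [11, 16, 10, 11].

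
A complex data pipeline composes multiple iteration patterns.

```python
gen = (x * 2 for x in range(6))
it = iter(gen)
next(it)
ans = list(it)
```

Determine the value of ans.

Step 1: Generator produces [0, 2, 4, 6, 8, 10].
Step 2: next(it) consumes first element (0).
Step 3: list(it) collects remaining: [2, 4, 6, 8, 10].
Therefore ans = [2, 4, 6, 8, 10].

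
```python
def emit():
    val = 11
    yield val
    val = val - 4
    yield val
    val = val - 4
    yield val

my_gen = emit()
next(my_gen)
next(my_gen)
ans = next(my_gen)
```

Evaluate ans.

Step 1: Trace through generator execution:
  Yield 1: val starts at 11, yield 11
  Yield 2: val = 11 - 4 = 7, yield 7
  Yield 3: val = 7 - 4 = 3, yield 3
Step 2: First next() gets 11, second next() gets the second value, third next() yields 3.
Therefore ans = 3.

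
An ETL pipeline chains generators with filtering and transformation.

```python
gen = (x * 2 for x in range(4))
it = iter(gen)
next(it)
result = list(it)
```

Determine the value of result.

Step 1: Generator produces [0, 2, 4, 6].
Step 2: next(it) consumes first element (0).
Step 3: list(it) collects remaining: [2, 4, 6].
Therefore result = [2, 4, 6].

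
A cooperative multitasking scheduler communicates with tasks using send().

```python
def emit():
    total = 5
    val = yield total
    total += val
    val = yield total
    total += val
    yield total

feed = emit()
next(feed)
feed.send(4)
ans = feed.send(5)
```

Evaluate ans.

Step 1: next() -> yield total=5.
Step 2: send(4) -> val=4, total = 5+4 = 9, yield 9.
Step 3: send(5) -> val=5, total = 9+5 = 14, yield 14.
Therefore ans = 14.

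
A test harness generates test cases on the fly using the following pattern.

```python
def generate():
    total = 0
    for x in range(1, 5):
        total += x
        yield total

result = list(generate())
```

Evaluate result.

Step 1: Generator accumulates running sum:
  x=1: total = 1, yield 1
  x=2: total = 3, yield 3
  x=3: total = 6, yield 6
  x=4: total = 10, yield 10
Therefore result = [1, 3, 6, 10].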